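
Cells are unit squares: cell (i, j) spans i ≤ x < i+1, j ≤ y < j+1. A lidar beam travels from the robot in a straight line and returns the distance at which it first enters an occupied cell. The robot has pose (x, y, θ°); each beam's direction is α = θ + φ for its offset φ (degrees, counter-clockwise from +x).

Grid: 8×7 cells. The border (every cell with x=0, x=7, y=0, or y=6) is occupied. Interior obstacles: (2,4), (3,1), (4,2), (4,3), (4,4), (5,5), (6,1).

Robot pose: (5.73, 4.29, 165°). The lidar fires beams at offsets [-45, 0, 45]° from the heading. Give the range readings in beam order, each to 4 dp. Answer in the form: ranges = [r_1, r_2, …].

ranges = [0.8198, 0.7558, 0.8429]

beam 1: φ=-45°, α=120°
  dir = (cos 120°, sin 120°) = (-0.5000, 0.8660); from cell (5,4)
  next x-line at t=1.4600, next y-line at t=0.8198; Δt_x=2.0000, Δt_y=1.1547
    y: enter (5,5) at t=0.8198 ← occupied
  → r_1 = 0.8198
beam 2: φ=0°, α=165°
  dir = (cos 165°, sin 165°) = (-0.9659, 0.2588); from cell (5,4)
  next x-line at t=0.7558, next y-line at t=2.7432; Δt_x=1.0353, Δt_y=3.8637
    x: enter (4,4) at t=0.7558 ← occupied
  → r_2 = 0.7558
beam 3: φ=45°, α=210°
  dir = (cos 210°, sin 210°) = (-0.8660, -0.5000); from cell (5,4)
  next x-line at t=0.8429, next y-line at t=0.5800; Δt_x=1.1547, Δt_y=2.0000
    y: enter (5,3) at t=0.5800
    x: enter (4,3) at t=0.8429 ← occupied
  → r_3 = 0.8429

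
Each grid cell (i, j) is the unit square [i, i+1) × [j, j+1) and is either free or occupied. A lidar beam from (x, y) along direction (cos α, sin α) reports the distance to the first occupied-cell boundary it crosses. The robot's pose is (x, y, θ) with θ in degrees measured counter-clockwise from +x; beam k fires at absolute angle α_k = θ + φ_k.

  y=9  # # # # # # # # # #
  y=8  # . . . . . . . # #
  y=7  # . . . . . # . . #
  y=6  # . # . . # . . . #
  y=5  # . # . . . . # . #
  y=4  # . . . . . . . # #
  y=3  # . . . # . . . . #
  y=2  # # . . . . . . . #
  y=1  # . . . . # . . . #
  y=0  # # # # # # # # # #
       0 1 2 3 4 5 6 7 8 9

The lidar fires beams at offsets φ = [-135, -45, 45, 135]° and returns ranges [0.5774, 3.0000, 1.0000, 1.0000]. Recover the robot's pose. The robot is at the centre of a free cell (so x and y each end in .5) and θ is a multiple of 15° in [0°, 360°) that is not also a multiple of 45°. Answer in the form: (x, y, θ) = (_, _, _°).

(x, y, θ) = (5.5, 8.5, 255°)

The pose lattice has 54·16 = 864 candidates. Test each by forward raycasting.
  (7.5, 3.5, 75°): beam 1 = 2.8868 ≠ 0.5774 ✗
  (5.5, 2.5, 330°): beam 1 = 4.6587 ≠ 0.5774 ✗
  (6.5, 5.5, 165°): beam 2 = 1.0000 ≠ 3.0000 ✗
  …
  (5.5, 8.5, 255°): r_1=0.5774, r_2=3.0000, r_3=1.0000, r_4=1.0000 — all match ✓
No second candidate reproduces the full scan.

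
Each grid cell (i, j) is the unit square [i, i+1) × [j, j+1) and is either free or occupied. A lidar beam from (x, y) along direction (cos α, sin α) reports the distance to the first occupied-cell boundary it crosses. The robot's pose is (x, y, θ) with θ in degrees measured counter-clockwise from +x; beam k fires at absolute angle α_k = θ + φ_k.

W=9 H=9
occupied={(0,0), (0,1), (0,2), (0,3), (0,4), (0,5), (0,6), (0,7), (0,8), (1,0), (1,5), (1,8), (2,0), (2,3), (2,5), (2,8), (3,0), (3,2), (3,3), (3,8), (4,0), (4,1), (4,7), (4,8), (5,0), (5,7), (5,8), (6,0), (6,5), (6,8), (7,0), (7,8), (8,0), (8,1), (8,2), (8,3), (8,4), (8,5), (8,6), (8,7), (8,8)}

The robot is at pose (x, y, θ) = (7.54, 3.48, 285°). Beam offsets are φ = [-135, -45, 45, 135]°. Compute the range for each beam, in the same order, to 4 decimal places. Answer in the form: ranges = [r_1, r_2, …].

beam 1: φ=-135°, α=150°
  d=(-0.8660,0.5000)  start (7,3)  tX=0.6235 tY=1.0400  stride 1/|dx|=1.1547 1/|dy|=2.0000
    cross x-line → (6,3), t=0.6235
    cross y-line → (6,4), t=1.0400
    cross x-line → (5,4), t=1.7782
    cross x-line → (4,4), t=2.9329
    cross y-line → (4,5), t=3.0400
    cross x-line → (3,5), t=4.0876
    cross y-line → (3,6), t=5.0400
    cross x-line → (2,6), t=5.2423
    cross x-line → (1,6), t=6.3970
    cross y-line → (1,7), t=7.0400
    cross x-line → (0,7), t=7.5517 (wall)
  → r_1 = 7.5517
beam 2: φ=-45°, α=240°
  d=(-0.5000,-0.8660)  start (7,3)  tX=1.0800 tY=0.5543  stride 1/|dx|=2.0000 1/|dy|=1.1547
    cross y-line → (7,2), t=0.5543
    cross x-line → (6,2), t=1.0800
    cross y-line → (6,1), t=1.7090
    cross y-line → (6,0), t=2.8637 (wall)
  → r_2 = 2.8637
beam 3: φ=45°, α=330°
  d=(0.8660,-0.5000)  start (7,3)  tX=0.5312 tY=0.9600  stride 1/|dx|=1.1547 1/|dy|=2.0000
    cross x-line → (8,3), t=0.5312 (wall)
  → r_3 = 0.5312
beam 4: φ=135°, α=60°
  d=(0.5000,0.8660)  start (7,3)  tX=0.9200 tY=0.6004  stride 1/|dx|=2.0000 1/|dy|=1.1547
    cross y-line → (7,4), t=0.6004
    cross x-line → (8,4), t=0.9200 (wall)
  → r_4 = 0.9200

ranges = [7.5517, 2.8637, 0.5312, 0.9200]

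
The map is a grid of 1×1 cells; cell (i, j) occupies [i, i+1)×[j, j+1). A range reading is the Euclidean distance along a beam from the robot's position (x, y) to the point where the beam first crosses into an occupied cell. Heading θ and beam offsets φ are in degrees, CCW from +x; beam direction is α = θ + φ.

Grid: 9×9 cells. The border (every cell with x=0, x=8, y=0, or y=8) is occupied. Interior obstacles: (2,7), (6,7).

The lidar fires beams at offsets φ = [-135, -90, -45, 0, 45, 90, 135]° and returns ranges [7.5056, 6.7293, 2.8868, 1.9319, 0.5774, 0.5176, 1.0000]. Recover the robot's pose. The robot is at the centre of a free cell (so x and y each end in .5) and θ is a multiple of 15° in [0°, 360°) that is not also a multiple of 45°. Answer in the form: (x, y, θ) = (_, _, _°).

Enumerate (i+0.5, j+0.5, θ) over the 47 free cells and 16 admissible headings. For each, cast all 7 beams and compare to the given ranges.
  (3.5, 1.5, 300°): beam 1 = 2.5882 ≠ 7.5056 ✗
  (2.5, 3.5, 105°): beam 1 = 5.0000 ≠ 7.5056 ✗
  (1.5, 2.5, 120°): beam 1 = 5.7956 ≠ 7.5056 ✗
  (2.5, 1.5, 345°): beam 1 = 1.0000 ≠ 7.5056 ✗
  …
  (7.5, 3.5, 285°): r_1=7.5056, r_2=6.7293, r_3=2.8868, r_4=1.9319, r_5=0.5774, r_6=0.5176, r_7=1.0000 — all match ✓
No second candidate reproduces the full scan.

(x, y, θ) = (7.5, 3.5, 285°)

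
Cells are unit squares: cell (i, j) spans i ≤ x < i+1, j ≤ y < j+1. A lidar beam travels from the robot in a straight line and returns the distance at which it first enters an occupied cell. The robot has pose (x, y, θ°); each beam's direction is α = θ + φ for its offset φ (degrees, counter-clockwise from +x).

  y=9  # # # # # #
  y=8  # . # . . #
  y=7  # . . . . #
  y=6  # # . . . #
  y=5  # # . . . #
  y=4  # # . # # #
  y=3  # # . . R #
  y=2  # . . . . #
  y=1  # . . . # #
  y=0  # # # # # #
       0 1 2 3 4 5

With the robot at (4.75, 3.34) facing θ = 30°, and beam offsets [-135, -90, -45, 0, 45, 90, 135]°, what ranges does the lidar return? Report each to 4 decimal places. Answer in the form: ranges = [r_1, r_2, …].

beam 1: φ=-135°, α=255°
  direction (-0.2588, -0.9659); cell (4,3); t to first gridline: x 2.8978, y 0.3520 (then +3.8637 / +1.0353)
    (4,2) via y @ 0.3520
    (4,1) via y @ 1.3873  # hit
  → r_1 = 1.3873
beam 2: φ=-90°, α=300°
  direction (0.5000, -0.8660); cell (4,3); t to first gridline: x 0.5000, y 0.3926 (then +2.0000 / +1.1547)
    (4,2) via y @ 0.3926
    (5,2) via x @ 0.5000  # hit
  → r_2 = 0.5000
beam 3: φ=-45°, α=345°
  direction (0.9659, -0.2588); cell (4,3); t to first gridline: x 0.2588, y 1.3137 (then +1.0353 / +3.8637)
    (5,3) via x @ 0.2588  # hit
  → r_3 = 0.2588
beam 4: φ=0°, α=30°
  direction (0.8660, 0.5000); cell (4,3); t to first gridline: x 0.2887, y 1.3200 (then +1.1547 / +2.0000)
    (5,3) via x @ 0.2887  # hit
  → r_4 = 0.2887
beam 5: φ=45°, α=75°
  direction (0.2588, 0.9659); cell (4,3); t to first gridline: x 0.9659, y 0.6833 (then +3.8637 / +1.0353)
    (4,4) via y @ 0.6833  # hit
  → r_5 = 0.6833
beam 6: φ=90°, α=120°
  direction (-0.5000, 0.8660); cell (4,3); t to first gridline: x 1.5000, y 0.7621 (then +2.0000 / +1.1547)
    (4,4) via y @ 0.7621  # hit
  → r_6 = 0.7621
beam 7: φ=135°, α=165°
  direction (-0.9659, 0.2588); cell (4,3); t to first gridline: x 0.7765, y 2.5500 (then +1.0353 / +3.8637)
    (3,3) via x @ 0.7765
    (2,3) via x @ 1.8117
    (2,4) via y @ 2.5500
    (1,4) via x @ 2.8470  # hit
  → r_7 = 2.8470

ranges = [1.3873, 0.5000, 0.2588, 0.2887, 0.6833, 0.7621, 2.8470]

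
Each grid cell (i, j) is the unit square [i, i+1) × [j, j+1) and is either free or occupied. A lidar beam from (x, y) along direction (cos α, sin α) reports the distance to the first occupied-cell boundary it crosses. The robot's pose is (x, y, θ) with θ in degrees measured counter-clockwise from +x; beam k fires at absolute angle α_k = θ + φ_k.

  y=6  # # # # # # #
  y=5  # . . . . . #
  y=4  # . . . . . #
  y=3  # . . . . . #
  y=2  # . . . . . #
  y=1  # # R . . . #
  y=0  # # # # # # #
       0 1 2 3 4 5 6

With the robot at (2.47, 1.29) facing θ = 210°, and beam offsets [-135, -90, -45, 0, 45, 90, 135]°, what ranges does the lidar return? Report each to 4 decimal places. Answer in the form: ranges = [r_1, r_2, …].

ranges = [4.8762, 2.9400, 0.4866, 0.5427, 0.3002, 0.3349, 1.1205]

beam 1: φ=-135°, α=75°
  d=(0.2588,0.9659)  start (2,1)  tX=2.0478 tY=0.7350  stride 1/|dx|=3.8637 1/|dy|=1.0353
    cross y-line → (2,2), t=0.7350
    cross y-line → (2,3), t=1.7703
    cross x-line → (3,3), t=2.0478
    cross y-line → (3,4), t=2.8056
    cross y-line → (3,5), t=3.8409
    cross y-line → (3,6), t=4.8762 (wall)
  → r_1 = 4.8762
beam 2: φ=-90°, α=120°
  d=(-0.5000,0.8660)  start (2,1)  tX=0.9400 tY=0.8198  stride 1/|dx|=2.0000 1/|dy|=1.1547
    cross y-line → (2,2), t=0.8198
    cross x-line → (1,2), t=0.9400
    cross y-line → (1,3), t=1.9745
    cross x-line → (0,3), t=2.9400 (wall)
  → r_2 = 2.9400
beam 3: φ=-45°, α=165°
  d=(-0.9659,0.2588)  start (2,1)  tX=0.4866 tY=2.7432  stride 1/|dx|=1.0353 1/|dy|=3.8637
    cross x-line → (1,1), t=0.4866 (wall)
  → r_3 = 0.4866
beam 4: φ=0°, α=210°
  d=(-0.8660,-0.5000)  start (2,1)  tX=0.5427 tY=0.5800  stride 1/|dx|=1.1547 1/|dy|=2.0000
    cross x-line → (1,1), t=0.5427 (wall)
  → r_4 = 0.5427
beam 5: φ=45°, α=255°
  d=(-0.2588,-0.9659)  start (2,1)  tX=1.8159 tY=0.3002  stride 1/|dx|=3.8637 1/|dy|=1.0353
    cross y-line → (2,0), t=0.3002 (wall)
  → r_5 = 0.3002
beam 6: φ=90°, α=300°
  d=(0.5000,-0.8660)  start (2,1)  tX=1.0600 tY=0.3349  stride 1/|dx|=2.0000 1/|dy|=1.1547
    cross y-line → (2,0), t=0.3349 (wall)
  → r_6 = 0.3349
beam 7: φ=135°, α=345°
  d=(0.9659,-0.2588)  start (2,1)  tX=0.5487 tY=1.1205  stride 1/|dx|=1.0353 1/|dy|=3.8637
    cross x-line → (3,1), t=0.5487
    cross y-line → (3,0), t=1.1205 (wall)
  → r_7 = 1.1205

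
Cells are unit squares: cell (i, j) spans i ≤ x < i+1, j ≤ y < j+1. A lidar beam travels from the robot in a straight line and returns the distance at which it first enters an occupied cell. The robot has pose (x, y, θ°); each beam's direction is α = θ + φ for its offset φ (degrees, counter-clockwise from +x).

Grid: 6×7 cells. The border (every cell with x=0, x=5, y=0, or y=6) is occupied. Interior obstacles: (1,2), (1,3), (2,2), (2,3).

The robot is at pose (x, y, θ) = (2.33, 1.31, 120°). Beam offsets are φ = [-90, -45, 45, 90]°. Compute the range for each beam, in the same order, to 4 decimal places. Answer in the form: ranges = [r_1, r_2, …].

beam 1: φ=-90°, α=30°
  dir = (cos 30°, sin 30°) = (0.8660, 0.5000); from cell (2,1)
  next x-line at t=0.7736, next y-line at t=1.3800; Δt_x=1.1547, Δt_y=2.0000
    x: enter (3,1) at t=0.7736
    y: enter (3,2) at t=1.3800
    x: enter (4,2) at t=1.9283
    x: enter (5,2) at t=3.0831 ← occupied
  → r_1 = 3.0831
beam 2: φ=-45°, α=75°
  dir = (cos 75°, sin 75°) = (0.2588, 0.9659); from cell (2,1)
  next x-line at t=2.5887, next y-line at t=0.7143; Δt_x=3.8637, Δt_y=1.0353
    y: enter (2,2) at t=0.7143 ← occupied
  → r_2 = 0.7143
beam 3: φ=45°, α=165°
  dir = (cos 165°, sin 165°) = (-0.9659, 0.2588); from cell (2,1)
  next x-line at t=0.3416, next y-line at t=2.6660; Δt_x=1.0353, Δt_y=3.8637
    x: enter (1,1) at t=0.3416
    x: enter (0,1) at t=1.3769 ← occupied
  → r_3 = 1.3769
beam 4: φ=90°, α=210°
  dir = (cos 210°, sin 210°) = (-0.8660, -0.5000); from cell (2,1)
  next x-line at t=0.3811, next y-line at t=0.6200; Δt_x=1.1547, Δt_y=2.0000
    x: enter (1,1) at t=0.3811
    y: enter (1,0) at t=0.6200 ← occupied
  → r_4 = 0.6200

ranges = [3.0831, 0.7143, 1.3769, 0.6200]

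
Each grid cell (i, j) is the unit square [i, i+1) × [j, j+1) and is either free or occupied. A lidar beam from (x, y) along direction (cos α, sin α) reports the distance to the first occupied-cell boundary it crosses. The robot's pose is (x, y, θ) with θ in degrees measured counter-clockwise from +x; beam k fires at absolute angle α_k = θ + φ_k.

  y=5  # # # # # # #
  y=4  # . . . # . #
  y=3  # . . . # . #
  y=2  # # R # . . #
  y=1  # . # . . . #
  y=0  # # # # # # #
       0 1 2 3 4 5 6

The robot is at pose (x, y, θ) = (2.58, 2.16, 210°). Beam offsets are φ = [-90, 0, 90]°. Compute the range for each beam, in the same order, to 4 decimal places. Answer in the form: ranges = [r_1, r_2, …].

beam 1: φ=-90°, α=120°
  d=(-0.5000,0.8660)  start (2,2)  tX=1.1600 tY=0.9699  stride 1/|dx|=2.0000 1/|dy|=1.1547
    cross y-line → (2,3), t=0.9699
    cross x-line → (1,3), t=1.1600
    cross y-line → (1,4), t=2.1246
    cross x-line → (0,4), t=3.1600 (wall)
  → r_1 = 3.1600
beam 2: φ=0°, α=210°
  d=(-0.8660,-0.5000)  start (2,2)  tX=0.6697 tY=0.3200  stride 1/|dx|=1.1547 1/|dy|=2.0000
    cross y-line → (2,1), t=0.3200 (wall)
  → r_2 = 0.3200
beam 3: φ=90°, α=300°
  d=(0.5000,-0.8660)  start (2,2)  tX=0.8400 tY=0.1848  stride 1/|dx|=2.0000 1/|dy|=1.1547
    cross y-line → (2,1), t=0.1848 (wall)
  → r_3 = 0.1848

ranges = [3.1600, 0.3200, 0.1848]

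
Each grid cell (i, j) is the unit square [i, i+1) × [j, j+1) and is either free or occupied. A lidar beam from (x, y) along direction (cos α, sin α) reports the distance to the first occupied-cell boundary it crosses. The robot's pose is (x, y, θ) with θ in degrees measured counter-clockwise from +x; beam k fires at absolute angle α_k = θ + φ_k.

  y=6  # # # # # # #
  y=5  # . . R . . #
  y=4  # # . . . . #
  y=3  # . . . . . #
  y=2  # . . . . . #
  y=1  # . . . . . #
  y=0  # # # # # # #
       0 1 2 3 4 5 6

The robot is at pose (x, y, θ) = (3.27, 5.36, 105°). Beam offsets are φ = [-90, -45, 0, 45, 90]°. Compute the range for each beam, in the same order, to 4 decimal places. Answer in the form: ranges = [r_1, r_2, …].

beam 1: φ=-90°, α=15°
  direction (0.9659, 0.2588); cell (3,5); t to first gridline: x 0.7558, y 2.4728 (then +1.0353 / +3.8637)
    (4,5) via x @ 0.7558
    (5,5) via x @ 1.7910
    (5,6) via y @ 2.4728  # hit
  → r_1 = 2.4728
beam 2: φ=-45°, α=60°
  direction (0.5000, 0.8660); cell (3,5); t to first gridline: x 1.4600, y 0.7390 (then +2.0000 / +1.1547)
    (3,6) via y @ 0.7390  # hit
  → r_2 = 0.7390
beam 3: φ=0°, α=105°
  direction (-0.2588, 0.9659); cell (3,5); t to first gridline: x 1.0432, y 0.6626 (then +3.8637 / +1.0353)
    (3,6) via y @ 0.6626  # hit
  → r_3 = 0.6626
beam 4: φ=45°, α=150°
  direction (-0.8660, 0.5000); cell (3,5); t to first gridline: x 0.3118, y 1.2800 (then +1.1547 / +2.0000)
    (2,5) via x @ 0.3118
    (2,6) via y @ 1.2800  # hit
  → r_4 = 1.2800
beam 5: φ=90°, α=195°
  direction (-0.9659, -0.2588); cell (3,5); t to first gridline: x 0.2795, y 1.3909 (then +1.0353 / +3.8637)
    (2,5) via x @ 0.2795
    (1,5) via x @ 1.3148
    (1,4) via y @ 1.3909  # hit
  → r_5 = 1.3909

ranges = [2.4728, 0.7390, 0.6626, 1.2800, 1.3909]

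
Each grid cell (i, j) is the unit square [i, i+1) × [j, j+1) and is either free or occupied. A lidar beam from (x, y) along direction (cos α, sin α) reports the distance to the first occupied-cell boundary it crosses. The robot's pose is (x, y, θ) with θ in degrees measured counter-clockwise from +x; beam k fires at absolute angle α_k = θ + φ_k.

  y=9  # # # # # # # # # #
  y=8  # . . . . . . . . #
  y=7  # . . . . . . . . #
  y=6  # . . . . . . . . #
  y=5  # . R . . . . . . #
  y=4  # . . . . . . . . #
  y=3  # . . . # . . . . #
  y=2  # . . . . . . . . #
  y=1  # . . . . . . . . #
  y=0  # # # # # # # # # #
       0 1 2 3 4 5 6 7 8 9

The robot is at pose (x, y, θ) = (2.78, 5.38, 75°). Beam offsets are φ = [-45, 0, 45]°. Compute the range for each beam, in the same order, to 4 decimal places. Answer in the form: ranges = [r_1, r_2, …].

ranges = [7.1822, 3.7477, 3.5600]

beam 1: φ=-45°, α=30°
  d=(0.8660,0.5000)  start (2,5)  tX=0.2540 tY=1.2400  stride 1/|dx|=1.1547 1/|dy|=2.0000
    cross x-line → (3,5), t=0.2540
    cross y-line → (3,6), t=1.2400
    cross x-line → (4,6), t=1.4087
    cross x-line → (5,6), t=2.5634
    cross y-line → (5,7), t=3.2400
    cross x-line → (6,7), t=3.7181
    cross x-line → (7,7), t=4.8728
    cross y-line → (7,8), t=5.2400
    cross x-line → (8,8), t=6.0275
    cross x-line → (9,8), t=7.1822 (wall)
  → r_1 = 7.1822
beam 2: φ=0°, α=75°
  d=(0.2588,0.9659)  start (2,5)  tX=0.8500 tY=0.6419  stride 1/|dx|=3.8637 1/|dy|=1.0353
    cross y-line → (2,6), t=0.6419
    cross x-line → (3,6), t=0.8500
    cross y-line → (3,7), t=1.6771
    cross y-line → (3,8), t=2.7124
    cross y-line → (3,9), t=3.7477 (wall)
  → r_2 = 3.7477
beam 3: φ=45°, α=120°
  d=(-0.5000,0.8660)  start (2,5)  tX=1.5600 tY=0.7159  stride 1/|dx|=2.0000 1/|dy|=1.1547
    cross y-line → (2,6), t=0.7159
    cross x-line → (1,6), t=1.5600
    cross y-line → (1,7), t=1.8706
    cross y-line → (1,8), t=3.0253
    cross x-line → (0,8), t=3.5600 (wall)
  → r_3 = 3.5600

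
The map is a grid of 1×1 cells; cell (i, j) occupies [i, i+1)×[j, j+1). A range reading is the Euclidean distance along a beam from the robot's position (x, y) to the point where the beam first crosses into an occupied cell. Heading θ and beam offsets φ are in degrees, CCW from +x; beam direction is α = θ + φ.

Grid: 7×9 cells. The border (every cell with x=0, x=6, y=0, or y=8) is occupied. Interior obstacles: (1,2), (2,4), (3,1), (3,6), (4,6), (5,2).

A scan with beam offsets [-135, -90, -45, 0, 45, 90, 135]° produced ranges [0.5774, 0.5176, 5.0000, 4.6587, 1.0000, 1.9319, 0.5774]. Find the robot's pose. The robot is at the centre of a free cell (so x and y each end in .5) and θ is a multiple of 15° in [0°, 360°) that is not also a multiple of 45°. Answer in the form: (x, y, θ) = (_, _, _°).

(x, y, θ) = (1.5, 3.5, 15°)

The pose lattice has 29·16 = 464 candidates. Test each by forward raycasting.
  (1.5, 7.5, 15°): beam 1 = 1.0000 ≠ 0.5774 ✗
  (1.5, 1.5, 105°): beam 1 = 1.0000 ≠ 0.5774 ✗
  (4.5, 7.5, 120°): beam 1 = 1.5529 ≠ 0.5774 ✗
  (4.5, 2.5, 300°): beam 1 = 3.6235 ≠ 0.5774 ✗
  …
  (1.5, 3.5, 15°): r_1=0.5774, r_2=0.5176, r_3=5.0000, r_4=4.6587, r_5=1.0000, r_6=1.9319, r_7=0.5774 — all match ✓
Only this pose fits every beam.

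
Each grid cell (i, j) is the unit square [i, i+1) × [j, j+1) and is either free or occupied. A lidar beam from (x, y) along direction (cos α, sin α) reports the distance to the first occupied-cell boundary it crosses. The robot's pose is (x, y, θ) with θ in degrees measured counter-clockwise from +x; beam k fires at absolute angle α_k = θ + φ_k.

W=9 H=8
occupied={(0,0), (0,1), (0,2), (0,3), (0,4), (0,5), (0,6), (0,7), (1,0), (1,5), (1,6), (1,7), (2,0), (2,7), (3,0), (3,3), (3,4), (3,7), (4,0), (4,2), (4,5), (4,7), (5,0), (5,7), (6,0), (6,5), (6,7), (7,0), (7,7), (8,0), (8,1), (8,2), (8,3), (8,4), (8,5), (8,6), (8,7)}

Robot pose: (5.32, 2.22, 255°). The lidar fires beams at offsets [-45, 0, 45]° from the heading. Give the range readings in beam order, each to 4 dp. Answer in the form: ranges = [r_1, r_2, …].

beam 1: φ=-45°, α=210°
  cosα=-0.8660 sinα=-0.5000 | (5,2) | tMaxX 0.3695 tMaxY 0.4400 | tΔX 1.1547 tΔY 2.0000
    t=0.3695 [x] (4,2) — stop
  → r_1 = 0.3695
beam 2: φ=0°, α=255°
  cosα=-0.2588 sinα=-0.9659 | (5,2) | tMaxX 1.2364 tMaxY 0.2278 | tΔX 3.8637 tΔY 1.0353
    t=0.2278 [y] (5,1)
    t=1.2364 [x] (4,1)
    t=1.2630 [y] (4,0) — stop
  → r_2 = 1.2630
beam 3: φ=45°, α=300°
  cosα=0.5000 sinα=-0.8660 | (5,2) | tMaxX 1.3600 tMaxY 0.2540 | tΔX 2.0000 tΔY 1.1547
    t=0.2540 [y] (5,1)
    t=1.3600 [x] (6,1)
    t=1.4087 [y] (6,0) — stop
  → r_3 = 1.4087

ranges = [0.3695, 1.2630, 1.4087]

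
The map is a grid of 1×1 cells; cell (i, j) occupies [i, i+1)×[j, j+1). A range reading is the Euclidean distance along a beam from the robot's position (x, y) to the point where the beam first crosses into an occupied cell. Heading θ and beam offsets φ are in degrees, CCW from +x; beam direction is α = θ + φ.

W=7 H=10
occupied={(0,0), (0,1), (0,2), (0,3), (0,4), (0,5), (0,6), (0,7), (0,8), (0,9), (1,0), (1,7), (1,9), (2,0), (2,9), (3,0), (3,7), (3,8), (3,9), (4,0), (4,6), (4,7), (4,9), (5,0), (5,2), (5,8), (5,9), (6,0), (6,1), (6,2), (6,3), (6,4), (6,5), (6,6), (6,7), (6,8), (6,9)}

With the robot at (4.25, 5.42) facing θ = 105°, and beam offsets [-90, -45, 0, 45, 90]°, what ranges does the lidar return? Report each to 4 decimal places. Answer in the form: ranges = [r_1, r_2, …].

beam 1: φ=-90°, α=15°
  d=(0.9659,0.2588)  start (4,5)  tX=0.7765 tY=2.2409  stride 1/|dx|=1.0353 1/|dy|=3.8637
    cross x-line → (5,5), t=0.7765
    cross x-line → (6,5), t=1.8117 (wall)
  → r_1 = 1.8117
beam 2: φ=-45°, α=60°
  d=(0.5000,0.8660)  start (4,5)  tX=1.5000 tY=0.6697  stride 1/|dx|=2.0000 1/|dy|=1.1547
    cross y-line → (4,6), t=0.6697 (wall)
  → r_2 = 0.6697
beam 3: φ=0°, α=105°
  d=(-0.2588,0.9659)  start (4,5)  tX=0.9659 tY=0.6005  stride 1/|dx|=3.8637 1/|dy|=1.0353
    cross y-line → (4,6), t=0.6005 (wall)
  → r_3 = 0.6005
beam 4: φ=45°, α=150°
  d=(-0.8660,0.5000)  start (4,5)  tX=0.2887 tY=1.1600  stride 1/|dx|=1.1547 1/|dy|=2.0000
    cross x-line → (3,5), t=0.2887
    cross y-line → (3,6), t=1.1600
    cross x-line → (2,6), t=1.4434
    cross x-line → (1,6), t=2.5981
    cross y-line → (1,7), t=3.1600 (wall)
  → r_4 = 3.1600
beam 5: φ=90°, α=195°
  d=(-0.9659,-0.2588)  start (4,5)  tX=0.2588 tY=1.6228  stride 1/|dx|=1.0353 1/|dy|=3.8637
    cross x-line → (3,5), t=0.2588
    cross x-line → (2,5), t=1.2941
    cross y-line → (2,4), t=1.6228
    cross x-line → (1,4), t=2.3294
    cross x-line → (0,4), t=3.3646 (wall)
  → r_5 = 3.3646

ranges = [1.8117, 0.6697, 0.6005, 3.1600, 3.3646]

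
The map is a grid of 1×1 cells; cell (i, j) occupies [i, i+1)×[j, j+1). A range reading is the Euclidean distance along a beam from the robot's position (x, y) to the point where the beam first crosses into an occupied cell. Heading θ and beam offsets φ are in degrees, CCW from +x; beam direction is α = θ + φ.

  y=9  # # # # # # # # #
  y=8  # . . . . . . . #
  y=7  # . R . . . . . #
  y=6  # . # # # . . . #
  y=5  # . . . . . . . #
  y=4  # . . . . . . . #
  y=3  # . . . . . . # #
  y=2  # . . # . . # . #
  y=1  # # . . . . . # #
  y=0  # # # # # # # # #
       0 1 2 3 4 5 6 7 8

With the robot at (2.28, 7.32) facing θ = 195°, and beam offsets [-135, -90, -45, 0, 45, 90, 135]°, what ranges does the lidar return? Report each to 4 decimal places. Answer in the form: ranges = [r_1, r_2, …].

beam 1: φ=-135°, α=60°
  dir = (cos 60°, sin 60°) = (0.5000, 0.8660); from cell (2,7)
  next x-line at t=1.4400, next y-line at t=0.7852; Δt_x=2.0000, Δt_y=1.1547
    y: enter (2,8) at t=0.7852
    x: enter (3,8) at t=1.4400
    y: enter (3,9) at t=1.9399 ← occupied
  → r_1 = 1.9399
beam 2: φ=-90°, α=105°
  dir = (cos 105°, sin 105°) = (-0.2588, 0.9659); from cell (2,7)
  next x-line at t=1.0818, next y-line at t=0.7040; Δt_x=3.8637, Δt_y=1.0353
    y: enter (2,8) at t=0.7040
    x: enter (1,8) at t=1.0818
    y: enter (1,9) at t=1.7393 ← occupied
  → r_2 = 1.7393
beam 3: φ=-45°, α=150°
  dir = (cos 150°, sin 150°) = (-0.8660, 0.5000); from cell (2,7)
  next x-line at t=0.3233, next y-line at t=1.3600; Δt_x=1.1547, Δt_y=2.0000
    x: enter (1,7) at t=0.3233
    y: enter (1,8) at t=1.3600
    x: enter (0,8) at t=1.4780 ← occupied
  → r_3 = 1.4780
beam 4: φ=0°, α=195°
  dir = (cos 195°, sin 195°) = (-0.9659, -0.2588); from cell (2,7)
  next x-line at t=0.2899, next y-line at t=1.2364; Δt_x=1.0353, Δt_y=3.8637
    x: enter (1,7) at t=0.2899
    y: enter (1,6) at t=1.2364
    x: enter (0,6) at t=1.3252 ← occupied
  → r_4 = 1.3252
beam 5: φ=45°, α=240°
  dir = (cos 240°, sin 240°) = (-0.5000, -0.8660); from cell (2,7)
  next x-line at t=0.5600, next y-line at t=0.3695; Δt_x=2.0000, Δt_y=1.1547
    y: enter (2,6) at t=0.3695 ← occupied
  → r_5 = 0.3695
beam 6: φ=90°, α=285°
  dir = (cos 285°, sin 285°) = (0.2588, -0.9659); from cell (2,7)
  next x-line at t=2.7819, next y-line at t=0.3313; Δt_x=3.8637, Δt_y=1.0353
    y: enter (2,6) at t=0.3313 ← occupied
  → r_6 = 0.3313
beam 7: φ=135°, α=330°
  dir = (cos 330°, sin 330°) = (0.8660, -0.5000); from cell (2,7)
  next x-line at t=0.8314, next y-line at t=0.6400; Δt_x=1.1547, Δt_y=2.0000
    y: enter (2,6) at t=0.6400 ← occupied
  → r_7 = 0.6400

ranges = [1.9399, 1.7393, 1.4780, 1.3252, 0.3695, 0.3313, 0.6400]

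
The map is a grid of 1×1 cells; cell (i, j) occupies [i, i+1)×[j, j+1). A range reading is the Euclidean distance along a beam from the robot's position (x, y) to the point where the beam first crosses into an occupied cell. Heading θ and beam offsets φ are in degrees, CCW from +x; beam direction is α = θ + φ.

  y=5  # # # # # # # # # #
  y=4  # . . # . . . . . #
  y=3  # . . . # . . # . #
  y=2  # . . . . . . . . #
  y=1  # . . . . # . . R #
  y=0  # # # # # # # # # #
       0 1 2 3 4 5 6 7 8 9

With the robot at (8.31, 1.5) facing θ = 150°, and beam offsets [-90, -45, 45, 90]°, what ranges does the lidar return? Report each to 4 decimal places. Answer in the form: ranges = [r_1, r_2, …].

ranges = [1.3800, 1.5529, 1.9319, 0.5774]

beam 1: φ=-90°, α=60°
  dir = (cos 60°, sin 60°) = (0.5000, 0.8660); from cell (8,1)
  next x-line at t=1.3800, next y-line at t=0.5774; Δt_x=2.0000, Δt_y=1.1547
    y: enter (8,2) at t=0.5774
    x: enter (9,2) at t=1.3800 ← occupied
  → r_1 = 1.3800
beam 2: φ=-45°, α=105°
  dir = (cos 105°, sin 105°) = (-0.2588, 0.9659); from cell (8,1)
  next x-line at t=1.1977, next y-line at t=0.5176; Δt_x=3.8637, Δt_y=1.0353
    y: enter (8,2) at t=0.5176
    x: enter (7,2) at t=1.1977
    y: enter (7,3) at t=1.5529 ← occupied
  → r_2 = 1.5529
beam 3: φ=45°, α=195°
  dir = (cos 195°, sin 195°) = (-0.9659, -0.2588); from cell (8,1)
  next x-line at t=0.3209, next y-line at t=1.9319; Δt_x=1.0353, Δt_y=3.8637
    x: enter (7,1) at t=0.3209
    x: enter (6,1) at t=1.3562
    y: enter (6,0) at t=1.9319 ← occupied
  → r_3 = 1.9319
beam 4: φ=90°, α=240°
  dir = (cos 240°, sin 240°) = (-0.5000, -0.8660); from cell (8,1)
  next x-line at t=0.6200, next y-line at t=0.5774; Δt_x=2.0000, Δt_y=1.1547
    y: enter (8,0) at t=0.5774 ← occupied
  → r_4 = 0.5774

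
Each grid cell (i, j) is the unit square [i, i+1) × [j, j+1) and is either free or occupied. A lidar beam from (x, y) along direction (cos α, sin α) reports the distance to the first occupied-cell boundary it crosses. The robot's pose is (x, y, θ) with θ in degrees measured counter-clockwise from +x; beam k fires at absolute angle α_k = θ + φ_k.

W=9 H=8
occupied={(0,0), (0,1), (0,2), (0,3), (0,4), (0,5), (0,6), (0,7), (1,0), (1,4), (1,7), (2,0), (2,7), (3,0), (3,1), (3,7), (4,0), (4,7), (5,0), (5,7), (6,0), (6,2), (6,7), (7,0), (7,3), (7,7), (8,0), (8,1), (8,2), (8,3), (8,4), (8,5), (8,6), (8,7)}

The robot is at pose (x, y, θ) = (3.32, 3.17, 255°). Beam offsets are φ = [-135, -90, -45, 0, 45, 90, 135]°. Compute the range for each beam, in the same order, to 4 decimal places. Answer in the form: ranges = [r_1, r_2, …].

ranges = [4.4225, 2.4018, 2.6789, 1.2113, 1.3510, 2.7745, 5.4040]

beam 1: φ=-135°, α=120°
  dir = (cos 120°, sin 120°) = (-0.5000, 0.8660); from cell (3,3)
  next x-line at t=0.6400, next y-line at t=0.9584; Δt_x=2.0000, Δt_y=1.1547
    x: enter (2,3) at t=0.6400
    y: enter (2,4) at t=0.9584
    y: enter (2,5) at t=2.1131
    x: enter (1,5) at t=2.6400
    y: enter (1,6) at t=3.2678
    y: enter (1,7) at t=4.4225 ← occupied
  → r_1 = 4.4225
beam 2: φ=-90°, α=165°
  dir = (cos 165°, sin 165°) = (-0.9659, 0.2588); from cell (3,3)
  next x-line at t=0.3313, next y-line at t=3.2069; Δt_x=1.0353, Δt_y=3.8637
    x: enter (2,3) at t=0.3313
    x: enter (1,3) at t=1.3666
    x: enter (0,3) at t=2.4018 ← occupied
  → r_2 = 2.4018
beam 3: φ=-45°, α=210°
  dir = (cos 210°, sin 210°) = (-0.8660, -0.5000); from cell (3,3)
  next x-line at t=0.3695, next y-line at t=0.3400; Δt_x=1.1547, Δt_y=2.0000
    y: enter (3,2) at t=0.3400
    x: enter (2,2) at t=0.3695
    x: enter (1,2) at t=1.5242
    y: enter (1,1) at t=2.3400
    x: enter (0,1) at t=2.6789 ← occupied
  → r_3 = 2.6789
beam 4: φ=0°, α=255°
  dir = (cos 255°, sin 255°) = (-0.2588, -0.9659); from cell (3,3)
  next x-line at t=1.2364, next y-line at t=0.1760; Δt_x=3.8637, Δt_y=1.0353
    y: enter (3,2) at t=0.1760
    y: enter (3,1) at t=1.2113 ← occupied
  → r_4 = 1.2113
beam 5: φ=45°, α=300°
  dir = (cos 300°, sin 300°) = (0.5000, -0.8660); from cell (3,3)
  next x-line at t=1.3600, next y-line at t=0.1963; Δt_x=2.0000, Δt_y=1.1547
    y: enter (3,2) at t=0.1963
    y: enter (3,1) at t=1.3510 ← occupied
  → r_5 = 1.3510
beam 6: φ=90°, α=345°
  dir = (cos 345°, sin 345°) = (0.9659, -0.2588); from cell (3,3)
  next x-line at t=0.7040, next y-line at t=0.6568; Δt_x=1.0353, Δt_y=3.8637
    y: enter (3,2) at t=0.6568
    x: enter (4,2) at t=0.7040
    x: enter (5,2) at t=1.7393
    x: enter (6,2) at t=2.7745 ← occupied
  → r_6 = 2.7745
beam 7: φ=135°, α=30°
  dir = (cos 30°, sin 30°) = (0.8660, 0.5000); from cell (3,3)
  next x-line at t=0.7852, next y-line at t=1.6600; Δt_x=1.1547, Δt_y=2.0000
    x: enter (4,3) at t=0.7852
    y: enter (4,4) at t=1.6600
    x: enter (5,4) at t=1.9399
    x: enter (6,4) at t=3.0946
    y: enter (6,5) at t=3.6600
    x: enter (7,5) at t=4.2493
    x: enter (8,5) at t=5.4040 ← occupied
  → r_7 = 5.4040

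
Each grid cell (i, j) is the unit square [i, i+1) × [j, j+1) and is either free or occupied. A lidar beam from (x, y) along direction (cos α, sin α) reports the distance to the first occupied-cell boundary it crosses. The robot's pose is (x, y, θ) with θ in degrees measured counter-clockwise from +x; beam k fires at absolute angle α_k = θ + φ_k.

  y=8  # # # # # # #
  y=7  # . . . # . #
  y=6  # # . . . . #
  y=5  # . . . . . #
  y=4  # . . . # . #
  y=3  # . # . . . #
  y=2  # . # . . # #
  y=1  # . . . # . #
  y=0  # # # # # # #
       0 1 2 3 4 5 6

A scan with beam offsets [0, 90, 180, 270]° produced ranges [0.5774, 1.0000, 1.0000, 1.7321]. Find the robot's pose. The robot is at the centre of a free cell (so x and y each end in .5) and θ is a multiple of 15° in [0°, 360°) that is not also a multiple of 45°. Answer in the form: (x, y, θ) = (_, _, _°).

(x, y, θ) = (5.5, 6.5, 330°)

The pose lattice has 28·16 = 448 candidates. Test each by forward raycasting.
  (3.5, 5.5, 30°): beam 1 = 2.8868 ≠ 0.5774 ✗
  (3.5, 1.5, 105°): beam 1 = 1.9319 ≠ 0.5774 ✗
  (3.5, 4.5, 195°): beam 1 = 2.5882 ≠ 0.5774 ✗
  (2.5, 5.5, 285°): beam 1 = 1.5529 ≠ 0.5774 ✗
  (3.5, 5.5, 105°): beam 1 = 2.5882 ≠ 0.5774 ✗
  …
  (5.5, 6.5, 330°): r_1=0.5774, r_2=1.0000, r_3=1.0000, r_4=1.7321 — all match ✓
Unique over the lattice → pose = (5.5, 6.5, 330°).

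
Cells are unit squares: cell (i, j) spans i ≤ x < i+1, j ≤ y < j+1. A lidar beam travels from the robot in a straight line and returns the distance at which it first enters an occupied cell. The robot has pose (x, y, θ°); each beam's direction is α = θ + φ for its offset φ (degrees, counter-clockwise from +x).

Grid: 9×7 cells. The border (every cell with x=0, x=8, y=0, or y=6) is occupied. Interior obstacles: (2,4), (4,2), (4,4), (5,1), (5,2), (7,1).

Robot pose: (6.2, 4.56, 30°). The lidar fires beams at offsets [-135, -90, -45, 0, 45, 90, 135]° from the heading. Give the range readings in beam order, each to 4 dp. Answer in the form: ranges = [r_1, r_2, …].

ranges = [1.6150, 2.9560, 1.8635, 2.0785, 1.4908, 1.6628, 1.2423]

beam 1: φ=-135°, α=255°
  dir = (cos 255°, sin 255°) = (-0.2588, -0.9659); from cell (6,4)
  next x-line at t=0.7727, next y-line at t=0.5798; Δt_x=3.8637, Δt_y=1.0353
    y: enter (6,3) at t=0.5798
    x: enter (5,3) at t=0.7727
    y: enter (5,2) at t=1.6150 ← occupied
  → r_1 = 1.6150
beam 2: φ=-90°, α=300°
  dir = (cos 300°, sin 300°) = (0.5000, -0.8660); from cell (6,4)
  next x-line at t=1.6000, next y-line at t=0.6466; Δt_x=2.0000, Δt_y=1.1547
    y: enter (6,3) at t=0.6466
    x: enter (7,3) at t=1.6000
    y: enter (7,2) at t=1.8013
    y: enter (7,1) at t=2.9560 ← occupied
  → r_2 = 2.9560
beam 3: φ=-45°, α=345°
  dir = (cos 345°, sin 345°) = (0.9659, -0.2588); from cell (6,4)
  next x-line at t=0.8282, next y-line at t=2.1637; Δt_x=1.0353, Δt_y=3.8637
    x: enter (7,4) at t=0.8282
    x: enter (8,4) at t=1.8635 ← occupied
  → r_3 = 1.8635
beam 4: φ=0°, α=30°
  dir = (cos 30°, sin 30°) = (0.8660, 0.5000); from cell (6,4)
  next x-line at t=0.9238, next y-line at t=0.8800; Δt_x=1.1547, Δt_y=2.0000
    y: enter (6,5) at t=0.8800
    x: enter (7,5) at t=0.9238
    x: enter (8,5) at t=2.0785 ← occupied
  → r_4 = 2.0785
beam 5: φ=45°, α=75°
  dir = (cos 75°, sin 75°) = (0.2588, 0.9659); from cell (6,4)
  next x-line at t=3.0910, next y-line at t=0.4555; Δt_x=3.8637, Δt_y=1.0353
    y: enter (6,5) at t=0.4555
    y: enter (6,6) at t=1.4908 ← occupied
  → r_5 = 1.4908
beam 6: φ=90°, α=120°
  dir = (cos 120°, sin 120°) = (-0.5000, 0.8660); from cell (6,4)
  next x-line at t=0.4000, next y-line at t=0.5081; Δt_x=2.0000, Δt_y=1.1547
    x: enter (5,4) at t=0.4000
    y: enter (5,5) at t=0.5081
    y: enter (5,6) at t=1.6628 ← occupied
  → r_6 = 1.6628
beam 7: φ=135°, α=165°
  dir = (cos 165°, sin 165°) = (-0.9659, 0.2588); from cell (6,4)
  next x-line at t=0.2071, next y-line at t=1.7000; Δt_x=1.0353, Δt_y=3.8637
    x: enter (5,4) at t=0.2071
    x: enter (4,4) at t=1.2423 ← occupied
  → r_7 = 1.2423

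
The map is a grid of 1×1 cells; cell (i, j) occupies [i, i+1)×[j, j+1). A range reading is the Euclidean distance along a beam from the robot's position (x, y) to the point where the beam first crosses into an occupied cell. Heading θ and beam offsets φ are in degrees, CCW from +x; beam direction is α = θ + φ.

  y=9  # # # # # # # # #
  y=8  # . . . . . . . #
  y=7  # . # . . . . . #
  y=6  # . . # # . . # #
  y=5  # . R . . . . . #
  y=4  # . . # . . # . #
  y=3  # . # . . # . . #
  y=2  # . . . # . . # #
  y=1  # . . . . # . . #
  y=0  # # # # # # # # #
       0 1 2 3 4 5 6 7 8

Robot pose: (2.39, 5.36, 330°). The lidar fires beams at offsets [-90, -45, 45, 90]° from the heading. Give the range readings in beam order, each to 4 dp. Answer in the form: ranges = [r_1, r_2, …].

ranges = [2.7800, 1.4080, 2.4728, 1.2200]

beam 1: φ=-90°, α=240°
  d=(-0.5000,-0.8660)  start (2,5)  tX=0.7800 tY=0.4157  stride 1/|dx|=2.0000 1/|dy|=1.1547
    cross y-line → (2,4), t=0.4157
    cross x-line → (1,4), t=0.7800
    cross y-line → (1,3), t=1.5704
    cross y-line → (1,2), t=2.7251
    cross x-line → (0,2), t=2.7800 (wall)
  → r_1 = 2.7800
beam 2: φ=-45°, α=285°
  d=(0.2588,-0.9659)  start (2,5)  tX=2.3569 tY=0.3727  stride 1/|dx|=3.8637 1/|dy|=1.0353
    cross y-line → (2,4), t=0.3727
    cross y-line → (2,3), t=1.4080 (wall)
  → r_2 = 1.4080
beam 3: φ=45°, α=15°
  d=(0.9659,0.2588)  start (2,5)  tX=0.6315 tY=2.4728  stride 1/|dx|=1.0353 1/|dy|=3.8637
    cross x-line → (3,5), t=0.6315
    cross x-line → (4,5), t=1.6668
    cross y-line → (4,6), t=2.4728 (wall)
  → r_3 = 2.4728
beam 4: φ=90°, α=60°
  d=(0.5000,0.8660)  start (2,5)  tX=1.2200 tY=0.7390  stride 1/|dx|=2.0000 1/|dy|=1.1547
    cross y-line → (2,6), t=0.7390
    cross x-line → (3,6), t=1.2200 (wall)
  → r_4 = 1.2200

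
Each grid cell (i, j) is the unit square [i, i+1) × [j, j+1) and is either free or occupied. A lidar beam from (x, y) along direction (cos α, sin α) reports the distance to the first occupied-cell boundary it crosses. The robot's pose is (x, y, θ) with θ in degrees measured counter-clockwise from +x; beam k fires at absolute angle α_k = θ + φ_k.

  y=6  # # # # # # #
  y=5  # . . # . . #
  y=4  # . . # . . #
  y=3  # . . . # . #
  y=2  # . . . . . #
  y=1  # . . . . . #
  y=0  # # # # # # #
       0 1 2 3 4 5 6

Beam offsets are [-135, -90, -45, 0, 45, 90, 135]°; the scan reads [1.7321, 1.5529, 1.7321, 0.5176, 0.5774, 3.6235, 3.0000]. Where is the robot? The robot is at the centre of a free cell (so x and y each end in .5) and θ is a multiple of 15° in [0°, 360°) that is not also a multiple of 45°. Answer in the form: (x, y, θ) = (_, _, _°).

Candidates: 22 free-cell centres × 16 headings = 352 poses. Raycast each; keep the one whose scan matches to 4 dp.
  (3.5, 3.5, 345°): beam 1 = 2.8868 ≠ 1.7321 ✗
  (4.5, 1.5, 330°): beam 1 = 1.9319 ≠ 1.7321 ✗
  (3.5, 2.5, 300°): beam 1 = 2.5882 ≠ 1.7321 ✗
  (5.5, 2.5, 15°): beam 3 = 0.5774 ≠ 1.7321 ✗
  …
  (4.5, 2.5, 75°): r_1=1.7321, r_2=1.5529, r_3=1.7321, r_4=0.5176, r_5=0.5774, r_6=3.6235, r_7=3.0000 — all match ✓
Unique over the lattice → pose = (4.5, 2.5, 75°).

(x, y, θ) = (4.5, 2.5, 75°)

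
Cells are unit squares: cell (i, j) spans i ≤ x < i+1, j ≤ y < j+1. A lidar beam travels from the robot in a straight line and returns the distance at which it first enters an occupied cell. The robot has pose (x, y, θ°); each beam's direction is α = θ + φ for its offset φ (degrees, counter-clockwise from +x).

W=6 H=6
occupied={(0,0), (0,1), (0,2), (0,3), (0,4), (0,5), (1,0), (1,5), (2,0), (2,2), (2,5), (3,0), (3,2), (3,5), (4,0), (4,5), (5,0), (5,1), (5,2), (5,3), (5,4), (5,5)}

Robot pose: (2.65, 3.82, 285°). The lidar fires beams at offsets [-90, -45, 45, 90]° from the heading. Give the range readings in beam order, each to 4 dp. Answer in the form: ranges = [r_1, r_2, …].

ranges = [1.7082, 0.9469, 2.7135, 2.4329]

beam 1: φ=-90°, α=195°
  direction (-0.9659, -0.2588); cell (2,3); t to first gridline: x 0.6729, y 3.1682 (then +1.0353 / +3.8637)
    (1,3) via x @ 0.6729
    (0,3) via x @ 1.7082  # hit
  → r_1 = 1.7082
beam 2: φ=-45°, α=240°
  direction (-0.5000, -0.8660); cell (2,3); t to first gridline: x 1.3000, y 0.9469 (then +2.0000 / +1.1547)
    (2,2) via y @ 0.9469  # hit
  → r_2 = 0.9469
beam 3: φ=45°, α=330°
  direction (0.8660, -0.5000); cell (2,3); t to first gridline: x 0.4041, y 1.6400 (then +1.1547 / +2.0000)
    (3,3) via x @ 0.4041
    (4,3) via x @ 1.5588
    (4,2) via y @ 1.6400
    (5,2) via x @ 2.7135  # hit
  → r_3 = 2.7135
beam 4: φ=90°, α=15°
  direction (0.9659, 0.2588); cell (2,3); t to first gridline: x 0.3623, y 0.6955 (then +1.0353 / +3.8637)
    (3,3) via x @ 0.3623
    (3,4) via y @ 0.6955
    (4,4) via x @ 1.3976
    (5,4) via x @ 2.4329  # hit
  → r_4 = 2.4329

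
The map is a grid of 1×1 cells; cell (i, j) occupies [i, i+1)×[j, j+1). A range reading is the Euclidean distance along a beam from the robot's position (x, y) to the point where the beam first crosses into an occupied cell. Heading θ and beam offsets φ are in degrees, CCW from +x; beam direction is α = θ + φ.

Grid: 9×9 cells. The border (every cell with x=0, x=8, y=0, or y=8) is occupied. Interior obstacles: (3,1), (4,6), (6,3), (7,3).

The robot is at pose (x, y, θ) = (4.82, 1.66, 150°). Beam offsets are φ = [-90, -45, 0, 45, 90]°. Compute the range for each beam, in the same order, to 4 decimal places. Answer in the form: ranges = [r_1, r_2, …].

beam 1: φ=-90°, α=60°
  direction (0.5000, 0.8660); cell (4,1); t to first gridline: x 0.3600, y 0.3926 (then +2.0000 / +1.1547)
    (5,1) via x @ 0.3600
    (5,2) via y @ 0.3926
    (5,3) via y @ 1.5473
    (6,3) via x @ 2.3600  # hit
  → r_1 = 2.3600
beam 2: φ=-45°, α=105°
  direction (-0.2588, 0.9659); cell (4,1); t to first gridline: x 3.1682, y 0.3520 (then +3.8637 / +1.0353)
    (4,2) via y @ 0.3520
    (4,3) via y @ 1.3873
    (4,4) via y @ 2.4225
    (3,4) via x @ 3.1682
    (3,5) via y @ 3.4578
    (3,6) via y @ 4.4931
    (3,7) via y @ 5.5284
    (3,8) via y @ 6.5637  # hit
  → r_2 = 6.5637
beam 3: φ=0°, α=150°
  direction (-0.8660, 0.5000); cell (4,1); t to first gridline: x 0.9469, y 0.6800 (then +1.1547 / +2.0000)
    (4,2) via y @ 0.6800
    (3,2) via x @ 0.9469
    (2,2) via x @ 2.1016
    (2,3) via y @ 2.6800
    (1,3) via x @ 3.2563
    (0,3) via x @ 4.4110  # hit
  → r_3 = 4.4110
beam 4: φ=45°, α=195°
  direction (-0.9659, -0.2588); cell (4,1); t to first gridline: x 0.8489, y 2.5500 (then +1.0353 / +3.8637)
    (3,1) via x @ 0.8489  # hit
  → r_4 = 0.8489
beam 5: φ=90°, α=240°
  direction (-0.5000, -0.8660); cell (4,1); t to first gridline: x 1.6400, y 0.7621 (then +2.0000 / +1.1547)
    (4,0) via y @ 0.7621  # hit
  → r_5 = 0.7621

ranges = [2.3600, 6.5637, 4.4110, 0.8489, 0.7621]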